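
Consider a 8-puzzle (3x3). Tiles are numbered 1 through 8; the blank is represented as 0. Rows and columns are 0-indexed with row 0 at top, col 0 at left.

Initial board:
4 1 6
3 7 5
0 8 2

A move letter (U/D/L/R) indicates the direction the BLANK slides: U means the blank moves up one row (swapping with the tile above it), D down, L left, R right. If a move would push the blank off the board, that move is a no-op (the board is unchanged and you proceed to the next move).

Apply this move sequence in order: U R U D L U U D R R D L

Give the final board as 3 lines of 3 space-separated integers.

After move 1 (U):
4 1 6
0 7 5
3 8 2

After move 2 (R):
4 1 6
7 0 5
3 8 2

After move 3 (U):
4 0 6
7 1 5
3 8 2

After move 4 (D):
4 1 6
7 0 5
3 8 2

After move 5 (L):
4 1 6
0 7 5
3 8 2

After move 6 (U):
0 1 6
4 7 5
3 8 2

After move 7 (U):
0 1 6
4 7 5
3 8 2

After move 8 (D):
4 1 6
0 7 5
3 8 2

After move 9 (R):
4 1 6
7 0 5
3 8 2

After move 10 (R):
4 1 6
7 5 0
3 8 2

After move 11 (D):
4 1 6
7 5 2
3 8 0

After move 12 (L):
4 1 6
7 5 2
3 0 8

Answer: 4 1 6
7 5 2
3 0 8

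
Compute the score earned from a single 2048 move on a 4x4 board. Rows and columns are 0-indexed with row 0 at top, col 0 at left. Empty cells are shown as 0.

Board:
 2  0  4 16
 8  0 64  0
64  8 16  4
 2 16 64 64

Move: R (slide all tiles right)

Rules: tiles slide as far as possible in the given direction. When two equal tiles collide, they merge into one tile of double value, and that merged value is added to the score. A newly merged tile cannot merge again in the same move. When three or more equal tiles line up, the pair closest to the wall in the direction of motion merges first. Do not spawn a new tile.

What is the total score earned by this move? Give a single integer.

Slide right:
row 0: [2, 0, 4, 16] -> [0, 2, 4, 16]  score +0 (running 0)
row 1: [8, 0, 64, 0] -> [0, 0, 8, 64]  score +0 (running 0)
row 2: [64, 8, 16, 4] -> [64, 8, 16, 4]  score +0 (running 0)
row 3: [2, 16, 64, 64] -> [0, 2, 16, 128]  score +128 (running 128)
Board after move:
  0   2   4  16
  0   0   8  64
 64   8  16   4
  0   2  16 128

Answer: 128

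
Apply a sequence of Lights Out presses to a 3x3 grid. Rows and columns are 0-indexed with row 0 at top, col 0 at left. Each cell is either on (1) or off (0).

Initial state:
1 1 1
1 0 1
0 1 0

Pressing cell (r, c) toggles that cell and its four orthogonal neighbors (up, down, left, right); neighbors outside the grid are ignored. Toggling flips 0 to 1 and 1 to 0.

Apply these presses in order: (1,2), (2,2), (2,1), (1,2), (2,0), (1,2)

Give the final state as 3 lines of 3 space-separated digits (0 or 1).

Answer: 1 1 0
0 0 1
0 0 1

Derivation:
After press 1 at (1,2):
1 1 0
1 1 0
0 1 1

After press 2 at (2,2):
1 1 0
1 1 1
0 0 0

After press 3 at (2,1):
1 1 0
1 0 1
1 1 1

After press 4 at (1,2):
1 1 1
1 1 0
1 1 0

After press 5 at (2,0):
1 1 1
0 1 0
0 0 0

After press 6 at (1,2):
1 1 0
0 0 1
0 0 1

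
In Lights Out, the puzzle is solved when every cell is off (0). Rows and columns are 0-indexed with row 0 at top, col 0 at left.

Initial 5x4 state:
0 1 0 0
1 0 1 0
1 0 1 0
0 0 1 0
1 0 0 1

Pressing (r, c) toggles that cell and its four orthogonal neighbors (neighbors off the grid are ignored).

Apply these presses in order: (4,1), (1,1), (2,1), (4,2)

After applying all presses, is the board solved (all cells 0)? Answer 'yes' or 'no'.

After press 1 at (4,1):
0 1 0 0
1 0 1 0
1 0 1 0
0 1 1 0
0 1 1 1

After press 2 at (1,1):
0 0 0 0
0 1 0 0
1 1 1 0
0 1 1 0
0 1 1 1

After press 3 at (2,1):
0 0 0 0
0 0 0 0
0 0 0 0
0 0 1 0
0 1 1 1

After press 4 at (4,2):
0 0 0 0
0 0 0 0
0 0 0 0
0 0 0 0
0 0 0 0

Lights still on: 0

Answer: yes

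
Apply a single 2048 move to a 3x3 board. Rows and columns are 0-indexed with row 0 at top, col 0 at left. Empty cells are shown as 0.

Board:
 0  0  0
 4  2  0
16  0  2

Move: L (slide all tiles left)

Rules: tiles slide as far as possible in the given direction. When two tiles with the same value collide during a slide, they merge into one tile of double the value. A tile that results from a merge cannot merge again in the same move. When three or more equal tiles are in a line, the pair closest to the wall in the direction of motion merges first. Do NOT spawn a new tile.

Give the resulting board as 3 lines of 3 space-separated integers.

Slide left:
row 0: [0, 0, 0] -> [0, 0, 0]
row 1: [4, 2, 0] -> [4, 2, 0]
row 2: [16, 0, 2] -> [16, 2, 0]

Answer:  0  0  0
 4  2  0
16  2  0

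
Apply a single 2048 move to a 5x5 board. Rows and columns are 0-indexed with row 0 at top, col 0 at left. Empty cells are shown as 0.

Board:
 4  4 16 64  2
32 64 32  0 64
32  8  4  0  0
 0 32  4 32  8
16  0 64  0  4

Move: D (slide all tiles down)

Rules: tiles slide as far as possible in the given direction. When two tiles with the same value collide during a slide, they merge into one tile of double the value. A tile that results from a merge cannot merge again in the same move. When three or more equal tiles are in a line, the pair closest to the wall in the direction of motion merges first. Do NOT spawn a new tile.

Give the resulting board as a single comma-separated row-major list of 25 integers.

Answer: 0, 0, 0, 0, 0, 0, 4, 16, 0, 2, 4, 64, 32, 0, 64, 64, 8, 8, 64, 8, 16, 32, 64, 32, 4

Derivation:
Slide down:
col 0: [4, 32, 32, 0, 16] -> [0, 0, 4, 64, 16]
col 1: [4, 64, 8, 32, 0] -> [0, 4, 64, 8, 32]
col 2: [16, 32, 4, 4, 64] -> [0, 16, 32, 8, 64]
col 3: [64, 0, 0, 32, 0] -> [0, 0, 0, 64, 32]
col 4: [2, 64, 0, 8, 4] -> [0, 2, 64, 8, 4]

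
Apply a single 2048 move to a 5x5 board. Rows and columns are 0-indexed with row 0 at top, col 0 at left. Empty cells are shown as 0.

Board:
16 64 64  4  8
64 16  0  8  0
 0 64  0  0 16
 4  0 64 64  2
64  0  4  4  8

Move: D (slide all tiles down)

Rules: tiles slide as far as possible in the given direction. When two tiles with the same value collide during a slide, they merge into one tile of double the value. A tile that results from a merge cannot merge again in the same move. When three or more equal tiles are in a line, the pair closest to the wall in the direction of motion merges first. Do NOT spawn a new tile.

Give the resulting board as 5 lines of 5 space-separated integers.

Slide down:
col 0: [16, 64, 0, 4, 64] -> [0, 16, 64, 4, 64]
col 1: [64, 16, 64, 0, 0] -> [0, 0, 64, 16, 64]
col 2: [64, 0, 0, 64, 4] -> [0, 0, 0, 128, 4]
col 3: [4, 8, 0, 64, 4] -> [0, 4, 8, 64, 4]
col 4: [8, 0, 16, 2, 8] -> [0, 8, 16, 2, 8]

Answer:   0   0   0   0   0
 16   0   0   4   8
 64  64   0   8  16
  4  16 128  64   2
 64  64   4   4   8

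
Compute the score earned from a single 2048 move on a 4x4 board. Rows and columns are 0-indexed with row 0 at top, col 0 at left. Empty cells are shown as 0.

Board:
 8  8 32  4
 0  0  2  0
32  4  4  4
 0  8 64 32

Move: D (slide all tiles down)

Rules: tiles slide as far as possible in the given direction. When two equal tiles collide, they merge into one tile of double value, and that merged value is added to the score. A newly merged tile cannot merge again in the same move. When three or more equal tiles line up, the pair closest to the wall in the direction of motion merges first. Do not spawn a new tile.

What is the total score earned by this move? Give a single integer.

Slide down:
col 0: [8, 0, 32, 0] -> [0, 0, 8, 32]  score +0 (running 0)
col 1: [8, 0, 4, 8] -> [0, 8, 4, 8]  score +0 (running 0)
col 2: [32, 2, 4, 64] -> [32, 2, 4, 64]  score +0 (running 0)
col 3: [4, 0, 4, 32] -> [0, 0, 8, 32]  score +8 (running 8)
Board after move:
 0  0 32  0
 0  8  2  0
 8  4  4  8
32  8 64 32

Answer: 8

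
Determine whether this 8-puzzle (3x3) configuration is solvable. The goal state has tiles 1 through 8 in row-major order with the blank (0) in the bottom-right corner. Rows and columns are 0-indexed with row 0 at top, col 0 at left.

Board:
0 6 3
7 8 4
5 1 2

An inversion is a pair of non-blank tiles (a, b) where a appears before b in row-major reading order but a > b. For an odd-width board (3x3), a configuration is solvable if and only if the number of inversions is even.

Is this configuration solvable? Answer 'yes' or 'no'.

Inversions (pairs i<j in row-major order where tile[i] > tile[j] > 0): 19
19 is odd, so the puzzle is not solvable.

Answer: no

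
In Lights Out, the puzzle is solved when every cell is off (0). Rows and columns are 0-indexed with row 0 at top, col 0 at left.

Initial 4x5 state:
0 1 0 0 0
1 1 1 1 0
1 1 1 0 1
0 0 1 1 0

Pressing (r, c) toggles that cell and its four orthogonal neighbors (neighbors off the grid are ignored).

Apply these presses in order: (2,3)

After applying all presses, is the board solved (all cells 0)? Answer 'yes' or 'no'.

Answer: no

Derivation:
After press 1 at (2,3):
0 1 0 0 0
1 1 1 0 0
1 1 0 1 0
0 0 1 0 0

Lights still on: 8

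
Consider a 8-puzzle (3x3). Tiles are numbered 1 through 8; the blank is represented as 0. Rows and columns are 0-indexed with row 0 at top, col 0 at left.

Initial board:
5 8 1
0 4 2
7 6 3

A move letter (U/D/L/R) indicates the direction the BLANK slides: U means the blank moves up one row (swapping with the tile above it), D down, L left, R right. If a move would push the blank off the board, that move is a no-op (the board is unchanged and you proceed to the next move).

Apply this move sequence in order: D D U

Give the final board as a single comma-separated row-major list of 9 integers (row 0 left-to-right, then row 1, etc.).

After move 1 (D):
5 8 1
7 4 2
0 6 3

After move 2 (D):
5 8 1
7 4 2
0 6 3

After move 3 (U):
5 8 1
0 4 2
7 6 3

Answer: 5, 8, 1, 0, 4, 2, 7, 6, 3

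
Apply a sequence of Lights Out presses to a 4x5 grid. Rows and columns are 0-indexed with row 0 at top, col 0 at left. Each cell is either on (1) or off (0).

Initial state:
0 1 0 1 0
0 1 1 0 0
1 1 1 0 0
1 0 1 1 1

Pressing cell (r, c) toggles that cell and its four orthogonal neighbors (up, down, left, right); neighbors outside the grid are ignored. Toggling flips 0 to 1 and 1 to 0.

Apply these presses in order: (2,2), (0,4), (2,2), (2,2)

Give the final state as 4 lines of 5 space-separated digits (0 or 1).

After press 1 at (2,2):
0 1 0 1 0
0 1 0 0 0
1 0 0 1 0
1 0 0 1 1

After press 2 at (0,4):
0 1 0 0 1
0 1 0 0 1
1 0 0 1 0
1 0 0 1 1

After press 3 at (2,2):
0 1 0 0 1
0 1 1 0 1
1 1 1 0 0
1 0 1 1 1

After press 4 at (2,2):
0 1 0 0 1
0 1 0 0 1
1 0 0 1 0
1 0 0 1 1

Answer: 0 1 0 0 1
0 1 0 0 1
1 0 0 1 0
1 0 0 1 1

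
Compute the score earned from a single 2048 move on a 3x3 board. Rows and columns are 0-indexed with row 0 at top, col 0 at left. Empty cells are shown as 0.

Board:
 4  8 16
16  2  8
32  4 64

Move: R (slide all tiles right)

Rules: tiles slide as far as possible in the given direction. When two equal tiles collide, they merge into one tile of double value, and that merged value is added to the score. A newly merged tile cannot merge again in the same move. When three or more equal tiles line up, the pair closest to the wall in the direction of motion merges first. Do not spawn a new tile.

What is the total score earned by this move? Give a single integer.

Answer: 0

Derivation:
Slide right:
row 0: [4, 8, 16] -> [4, 8, 16]  score +0 (running 0)
row 1: [16, 2, 8] -> [16, 2, 8]  score +0 (running 0)
row 2: [32, 4, 64] -> [32, 4, 64]  score +0 (running 0)
Board after move:
 4  8 16
16  2  8
32  4 64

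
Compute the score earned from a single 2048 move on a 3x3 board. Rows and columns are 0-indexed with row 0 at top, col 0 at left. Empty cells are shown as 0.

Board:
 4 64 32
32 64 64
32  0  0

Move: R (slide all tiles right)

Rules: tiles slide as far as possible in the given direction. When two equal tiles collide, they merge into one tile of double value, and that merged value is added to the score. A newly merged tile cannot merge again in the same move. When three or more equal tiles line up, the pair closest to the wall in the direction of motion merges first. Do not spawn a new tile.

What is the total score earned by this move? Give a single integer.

Answer: 128

Derivation:
Slide right:
row 0: [4, 64, 32] -> [4, 64, 32]  score +0 (running 0)
row 1: [32, 64, 64] -> [0, 32, 128]  score +128 (running 128)
row 2: [32, 0, 0] -> [0, 0, 32]  score +0 (running 128)
Board after move:
  4  64  32
  0  32 128
  0   0  32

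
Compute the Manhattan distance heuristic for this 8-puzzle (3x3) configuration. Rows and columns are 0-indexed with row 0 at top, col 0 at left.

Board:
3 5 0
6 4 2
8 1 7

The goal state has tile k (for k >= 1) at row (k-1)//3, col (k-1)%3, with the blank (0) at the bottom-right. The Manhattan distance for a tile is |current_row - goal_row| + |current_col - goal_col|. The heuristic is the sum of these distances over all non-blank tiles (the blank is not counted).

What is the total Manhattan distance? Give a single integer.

Answer: 14

Derivation:
Tile 3: at (0,0), goal (0,2), distance |0-0|+|0-2| = 2
Tile 5: at (0,1), goal (1,1), distance |0-1|+|1-1| = 1
Tile 6: at (1,0), goal (1,2), distance |1-1|+|0-2| = 2
Tile 4: at (1,1), goal (1,0), distance |1-1|+|1-0| = 1
Tile 2: at (1,2), goal (0,1), distance |1-0|+|2-1| = 2
Tile 8: at (2,0), goal (2,1), distance |2-2|+|0-1| = 1
Tile 1: at (2,1), goal (0,0), distance |2-0|+|1-0| = 3
Tile 7: at (2,2), goal (2,0), distance |2-2|+|2-0| = 2
Sum: 2 + 1 + 2 + 1 + 2 + 1 + 3 + 2 = 14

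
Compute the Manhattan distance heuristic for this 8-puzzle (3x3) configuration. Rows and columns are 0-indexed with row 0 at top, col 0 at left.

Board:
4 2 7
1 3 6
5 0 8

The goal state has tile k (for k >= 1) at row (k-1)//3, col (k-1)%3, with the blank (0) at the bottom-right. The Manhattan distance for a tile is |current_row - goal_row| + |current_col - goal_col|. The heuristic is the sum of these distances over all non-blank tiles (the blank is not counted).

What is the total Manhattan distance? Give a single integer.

Tile 4: at (0,0), goal (1,0), distance |0-1|+|0-0| = 1
Tile 2: at (0,1), goal (0,1), distance |0-0|+|1-1| = 0
Tile 7: at (0,2), goal (2,0), distance |0-2|+|2-0| = 4
Tile 1: at (1,0), goal (0,0), distance |1-0|+|0-0| = 1
Tile 3: at (1,1), goal (0,2), distance |1-0|+|1-2| = 2
Tile 6: at (1,2), goal (1,2), distance |1-1|+|2-2| = 0
Tile 5: at (2,0), goal (1,1), distance |2-1|+|0-1| = 2
Tile 8: at (2,2), goal (2,1), distance |2-2|+|2-1| = 1
Sum: 1 + 0 + 4 + 1 + 2 + 0 + 2 + 1 = 11

Answer: 11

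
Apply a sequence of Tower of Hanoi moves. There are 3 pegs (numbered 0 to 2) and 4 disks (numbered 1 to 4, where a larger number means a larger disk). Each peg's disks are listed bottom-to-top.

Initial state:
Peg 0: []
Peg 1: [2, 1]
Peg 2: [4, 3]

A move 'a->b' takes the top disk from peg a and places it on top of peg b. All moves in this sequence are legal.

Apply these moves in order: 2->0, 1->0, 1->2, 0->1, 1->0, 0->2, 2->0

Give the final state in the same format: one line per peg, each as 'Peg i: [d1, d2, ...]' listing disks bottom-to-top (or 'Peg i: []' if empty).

After move 1 (2->0):
Peg 0: [3]
Peg 1: [2, 1]
Peg 2: [4]

After move 2 (1->0):
Peg 0: [3, 1]
Peg 1: [2]
Peg 2: [4]

After move 3 (1->2):
Peg 0: [3, 1]
Peg 1: []
Peg 2: [4, 2]

After move 4 (0->1):
Peg 0: [3]
Peg 1: [1]
Peg 2: [4, 2]

After move 5 (1->0):
Peg 0: [3, 1]
Peg 1: []
Peg 2: [4, 2]

After move 6 (0->2):
Peg 0: [3]
Peg 1: []
Peg 2: [4, 2, 1]

After move 7 (2->0):
Peg 0: [3, 1]
Peg 1: []
Peg 2: [4, 2]

Answer: Peg 0: [3, 1]
Peg 1: []
Peg 2: [4, 2]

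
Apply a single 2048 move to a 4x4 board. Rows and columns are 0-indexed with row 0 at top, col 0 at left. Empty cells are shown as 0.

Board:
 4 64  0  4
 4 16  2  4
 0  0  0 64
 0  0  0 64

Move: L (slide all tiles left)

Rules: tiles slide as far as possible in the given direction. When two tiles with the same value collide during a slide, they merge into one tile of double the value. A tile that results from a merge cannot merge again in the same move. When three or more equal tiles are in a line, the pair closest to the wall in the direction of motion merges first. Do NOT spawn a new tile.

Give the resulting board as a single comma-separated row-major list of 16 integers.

Answer: 4, 64, 4, 0, 4, 16, 2, 4, 64, 0, 0, 0, 64, 0, 0, 0

Derivation:
Slide left:
row 0: [4, 64, 0, 4] -> [4, 64, 4, 0]
row 1: [4, 16, 2, 4] -> [4, 16, 2, 4]
row 2: [0, 0, 0, 64] -> [64, 0, 0, 0]
row 3: [0, 0, 0, 64] -> [64, 0, 0, 0]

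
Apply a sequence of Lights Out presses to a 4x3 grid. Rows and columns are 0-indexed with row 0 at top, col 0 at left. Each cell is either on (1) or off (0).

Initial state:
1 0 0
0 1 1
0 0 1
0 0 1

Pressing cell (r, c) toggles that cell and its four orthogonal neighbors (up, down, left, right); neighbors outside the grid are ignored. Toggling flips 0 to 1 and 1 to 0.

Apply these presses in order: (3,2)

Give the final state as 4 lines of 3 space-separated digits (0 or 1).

After press 1 at (3,2):
1 0 0
0 1 1
0 0 0
0 1 0

Answer: 1 0 0
0 1 1
0 0 0
0 1 0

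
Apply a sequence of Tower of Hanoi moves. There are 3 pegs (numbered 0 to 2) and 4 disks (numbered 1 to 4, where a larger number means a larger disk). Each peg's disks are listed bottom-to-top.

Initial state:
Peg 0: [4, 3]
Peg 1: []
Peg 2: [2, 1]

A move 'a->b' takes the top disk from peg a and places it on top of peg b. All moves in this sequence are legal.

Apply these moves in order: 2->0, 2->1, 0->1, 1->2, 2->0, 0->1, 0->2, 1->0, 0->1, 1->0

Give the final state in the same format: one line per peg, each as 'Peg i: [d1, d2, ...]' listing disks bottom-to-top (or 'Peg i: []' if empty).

After move 1 (2->0):
Peg 0: [4, 3, 1]
Peg 1: []
Peg 2: [2]

After move 2 (2->1):
Peg 0: [4, 3, 1]
Peg 1: [2]
Peg 2: []

After move 3 (0->1):
Peg 0: [4, 3]
Peg 1: [2, 1]
Peg 2: []

After move 4 (1->2):
Peg 0: [4, 3]
Peg 1: [2]
Peg 2: [1]

After move 5 (2->0):
Peg 0: [4, 3, 1]
Peg 1: [2]
Peg 2: []

After move 6 (0->1):
Peg 0: [4, 3]
Peg 1: [2, 1]
Peg 2: []

After move 7 (0->2):
Peg 0: [4]
Peg 1: [2, 1]
Peg 2: [3]

After move 8 (1->0):
Peg 0: [4, 1]
Peg 1: [2]
Peg 2: [3]

After move 9 (0->1):
Peg 0: [4]
Peg 1: [2, 1]
Peg 2: [3]

After move 10 (1->0):
Peg 0: [4, 1]
Peg 1: [2]
Peg 2: [3]

Answer: Peg 0: [4, 1]
Peg 1: [2]
Peg 2: [3]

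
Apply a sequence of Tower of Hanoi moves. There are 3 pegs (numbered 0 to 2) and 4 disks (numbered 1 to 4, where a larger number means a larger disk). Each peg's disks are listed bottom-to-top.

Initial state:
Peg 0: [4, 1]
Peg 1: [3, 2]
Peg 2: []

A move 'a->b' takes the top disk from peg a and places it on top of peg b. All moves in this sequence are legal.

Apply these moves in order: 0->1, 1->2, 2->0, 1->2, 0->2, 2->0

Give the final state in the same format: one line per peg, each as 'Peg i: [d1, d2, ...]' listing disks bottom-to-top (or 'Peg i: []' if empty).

Answer: Peg 0: [4, 1]
Peg 1: [3]
Peg 2: [2]

Derivation:
After move 1 (0->1):
Peg 0: [4]
Peg 1: [3, 2, 1]
Peg 2: []

After move 2 (1->2):
Peg 0: [4]
Peg 1: [3, 2]
Peg 2: [1]

After move 3 (2->0):
Peg 0: [4, 1]
Peg 1: [3, 2]
Peg 2: []

After move 4 (1->2):
Peg 0: [4, 1]
Peg 1: [3]
Peg 2: [2]

After move 5 (0->2):
Peg 0: [4]
Peg 1: [3]
Peg 2: [2, 1]

After move 6 (2->0):
Peg 0: [4, 1]
Peg 1: [3]
Peg 2: [2]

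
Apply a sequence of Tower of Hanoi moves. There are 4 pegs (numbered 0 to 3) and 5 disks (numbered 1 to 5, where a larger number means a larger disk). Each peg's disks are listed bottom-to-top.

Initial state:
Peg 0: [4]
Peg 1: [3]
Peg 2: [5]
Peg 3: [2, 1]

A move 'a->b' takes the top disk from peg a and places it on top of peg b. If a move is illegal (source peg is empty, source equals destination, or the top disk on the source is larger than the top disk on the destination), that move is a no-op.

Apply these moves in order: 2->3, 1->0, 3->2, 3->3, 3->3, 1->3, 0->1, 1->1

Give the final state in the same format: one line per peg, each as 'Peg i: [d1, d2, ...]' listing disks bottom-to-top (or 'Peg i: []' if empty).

Answer: Peg 0: [4]
Peg 1: [3]
Peg 2: [5, 1]
Peg 3: [2]

Derivation:
After move 1 (2->3):
Peg 0: [4]
Peg 1: [3]
Peg 2: [5]
Peg 3: [2, 1]

After move 2 (1->0):
Peg 0: [4, 3]
Peg 1: []
Peg 2: [5]
Peg 3: [2, 1]

After move 3 (3->2):
Peg 0: [4, 3]
Peg 1: []
Peg 2: [5, 1]
Peg 3: [2]

After move 4 (3->3):
Peg 0: [4, 3]
Peg 1: []
Peg 2: [5, 1]
Peg 3: [2]

After move 5 (3->3):
Peg 0: [4, 3]
Peg 1: []
Peg 2: [5, 1]
Peg 3: [2]

After move 6 (1->3):
Peg 0: [4, 3]
Peg 1: []
Peg 2: [5, 1]
Peg 3: [2]

After move 7 (0->1):
Peg 0: [4]
Peg 1: [3]
Peg 2: [5, 1]
Peg 3: [2]

After move 8 (1->1):
Peg 0: [4]
Peg 1: [3]
Peg 2: [5, 1]
Peg 3: [2]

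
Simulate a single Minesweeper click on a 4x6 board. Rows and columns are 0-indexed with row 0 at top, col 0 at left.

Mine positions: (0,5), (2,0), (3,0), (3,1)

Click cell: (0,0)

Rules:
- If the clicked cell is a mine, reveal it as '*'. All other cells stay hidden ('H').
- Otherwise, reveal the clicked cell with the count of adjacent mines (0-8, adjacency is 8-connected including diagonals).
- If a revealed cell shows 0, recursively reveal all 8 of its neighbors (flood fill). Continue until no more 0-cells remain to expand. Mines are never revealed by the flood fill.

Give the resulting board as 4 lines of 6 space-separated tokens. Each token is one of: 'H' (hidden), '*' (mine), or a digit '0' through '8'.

0 0 0 0 1 H
1 1 0 0 1 1
H 3 1 0 0 0
H H 1 0 0 0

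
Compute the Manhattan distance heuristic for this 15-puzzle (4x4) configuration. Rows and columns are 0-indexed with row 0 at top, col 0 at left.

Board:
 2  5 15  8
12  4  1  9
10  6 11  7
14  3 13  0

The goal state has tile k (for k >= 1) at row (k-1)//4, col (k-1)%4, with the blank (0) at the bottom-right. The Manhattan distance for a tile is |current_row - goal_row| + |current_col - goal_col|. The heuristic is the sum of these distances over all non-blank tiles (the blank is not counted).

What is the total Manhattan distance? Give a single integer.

Answer: 32

Derivation:
Tile 2: at (0,0), goal (0,1), distance |0-0|+|0-1| = 1
Tile 5: at (0,1), goal (1,0), distance |0-1|+|1-0| = 2
Tile 15: at (0,2), goal (3,2), distance |0-3|+|2-2| = 3
Tile 8: at (0,3), goal (1,3), distance |0-1|+|3-3| = 1
Tile 12: at (1,0), goal (2,3), distance |1-2|+|0-3| = 4
Tile 4: at (1,1), goal (0,3), distance |1-0|+|1-3| = 3
Tile 1: at (1,2), goal (0,0), distance |1-0|+|2-0| = 3
Tile 9: at (1,3), goal (2,0), distance |1-2|+|3-0| = 4
Tile 10: at (2,0), goal (2,1), distance |2-2|+|0-1| = 1
Tile 6: at (2,1), goal (1,1), distance |2-1|+|1-1| = 1
Tile 11: at (2,2), goal (2,2), distance |2-2|+|2-2| = 0
Tile 7: at (2,3), goal (1,2), distance |2-1|+|3-2| = 2
Tile 14: at (3,0), goal (3,1), distance |3-3|+|0-1| = 1
Tile 3: at (3,1), goal (0,2), distance |3-0|+|1-2| = 4
Tile 13: at (3,2), goal (3,0), distance |3-3|+|2-0| = 2
Sum: 1 + 2 + 3 + 1 + 4 + 3 + 3 + 4 + 1 + 1 + 0 + 2 + 1 + 4 + 2 = 32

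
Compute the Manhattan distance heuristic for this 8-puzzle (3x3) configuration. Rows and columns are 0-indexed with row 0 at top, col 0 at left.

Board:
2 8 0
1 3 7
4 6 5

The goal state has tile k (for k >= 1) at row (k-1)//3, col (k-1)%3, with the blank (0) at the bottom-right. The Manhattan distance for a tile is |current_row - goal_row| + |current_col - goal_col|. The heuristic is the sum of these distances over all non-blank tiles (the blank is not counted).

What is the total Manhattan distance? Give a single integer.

Answer: 14

Derivation:
Tile 2: (0,0)->(0,1) = 1
Tile 8: (0,1)->(2,1) = 2
Tile 1: (1,0)->(0,0) = 1
Tile 3: (1,1)->(0,2) = 2
Tile 7: (1,2)->(2,0) = 3
Tile 4: (2,0)->(1,0) = 1
Tile 6: (2,1)->(1,2) = 2
Tile 5: (2,2)->(1,1) = 2
Sum: 1 + 2 + 1 + 2 + 3 + 1 + 2 + 2 = 14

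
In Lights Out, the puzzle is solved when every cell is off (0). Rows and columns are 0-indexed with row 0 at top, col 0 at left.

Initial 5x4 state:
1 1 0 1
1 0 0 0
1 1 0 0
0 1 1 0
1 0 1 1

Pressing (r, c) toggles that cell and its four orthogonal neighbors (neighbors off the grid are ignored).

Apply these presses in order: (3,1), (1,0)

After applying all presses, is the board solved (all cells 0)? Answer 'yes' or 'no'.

After press 1 at (3,1):
1 1 0 1
1 0 0 0
1 0 0 0
1 0 0 0
1 1 1 1

After press 2 at (1,0):
0 1 0 1
0 1 0 0
0 0 0 0
1 0 0 0
1 1 1 1

Lights still on: 8

Answer: no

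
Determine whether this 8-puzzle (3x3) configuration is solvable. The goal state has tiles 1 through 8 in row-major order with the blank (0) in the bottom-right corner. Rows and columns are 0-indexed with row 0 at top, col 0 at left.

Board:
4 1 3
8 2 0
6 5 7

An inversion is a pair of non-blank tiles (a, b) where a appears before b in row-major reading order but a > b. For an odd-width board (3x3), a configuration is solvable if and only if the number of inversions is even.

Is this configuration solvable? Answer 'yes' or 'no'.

Inversions (pairs i<j in row-major order where tile[i] > tile[j] > 0): 9
9 is odd, so the puzzle is not solvable.

Answer: no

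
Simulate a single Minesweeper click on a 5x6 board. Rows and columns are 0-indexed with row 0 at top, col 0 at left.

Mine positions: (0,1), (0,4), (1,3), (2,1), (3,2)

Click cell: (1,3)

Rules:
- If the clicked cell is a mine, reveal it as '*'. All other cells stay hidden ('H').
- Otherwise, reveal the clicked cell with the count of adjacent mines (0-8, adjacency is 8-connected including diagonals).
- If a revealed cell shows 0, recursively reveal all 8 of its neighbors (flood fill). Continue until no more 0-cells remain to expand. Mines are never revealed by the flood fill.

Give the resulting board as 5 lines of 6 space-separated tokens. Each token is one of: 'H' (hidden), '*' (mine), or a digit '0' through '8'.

H H H H H H
H H H * H H
H H H H H H
H H H H H H
H H H H H H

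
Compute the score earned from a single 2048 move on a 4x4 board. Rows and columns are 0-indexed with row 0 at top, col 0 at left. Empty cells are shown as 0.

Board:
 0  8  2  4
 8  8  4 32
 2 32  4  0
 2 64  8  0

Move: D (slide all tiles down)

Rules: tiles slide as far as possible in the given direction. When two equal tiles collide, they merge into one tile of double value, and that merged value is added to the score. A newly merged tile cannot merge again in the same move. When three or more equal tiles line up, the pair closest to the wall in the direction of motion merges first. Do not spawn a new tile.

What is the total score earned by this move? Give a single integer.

Answer: 28

Derivation:
Slide down:
col 0: [0, 8, 2, 2] -> [0, 0, 8, 4]  score +4 (running 4)
col 1: [8, 8, 32, 64] -> [0, 16, 32, 64]  score +16 (running 20)
col 2: [2, 4, 4, 8] -> [0, 2, 8, 8]  score +8 (running 28)
col 3: [4, 32, 0, 0] -> [0, 0, 4, 32]  score +0 (running 28)
Board after move:
 0  0  0  0
 0 16  2  0
 8 32  8  4
 4 64  8 32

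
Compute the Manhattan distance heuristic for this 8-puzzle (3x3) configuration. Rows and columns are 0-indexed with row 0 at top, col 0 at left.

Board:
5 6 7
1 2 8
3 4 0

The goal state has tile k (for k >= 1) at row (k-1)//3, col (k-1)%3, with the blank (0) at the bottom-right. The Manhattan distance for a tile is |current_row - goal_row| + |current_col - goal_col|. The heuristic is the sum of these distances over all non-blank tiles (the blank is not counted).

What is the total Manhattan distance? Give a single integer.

Answer: 18

Derivation:
Tile 5: at (0,0), goal (1,1), distance |0-1|+|0-1| = 2
Tile 6: at (0,1), goal (1,2), distance |0-1|+|1-2| = 2
Tile 7: at (0,2), goal (2,0), distance |0-2|+|2-0| = 4
Tile 1: at (1,0), goal (0,0), distance |1-0|+|0-0| = 1
Tile 2: at (1,1), goal (0,1), distance |1-0|+|1-1| = 1
Tile 8: at (1,2), goal (2,1), distance |1-2|+|2-1| = 2
Tile 3: at (2,0), goal (0,2), distance |2-0|+|0-2| = 4
Tile 4: at (2,1), goal (1,0), distance |2-1|+|1-0| = 2
Sum: 2 + 2 + 4 + 1 + 1 + 2 + 4 + 2 = 18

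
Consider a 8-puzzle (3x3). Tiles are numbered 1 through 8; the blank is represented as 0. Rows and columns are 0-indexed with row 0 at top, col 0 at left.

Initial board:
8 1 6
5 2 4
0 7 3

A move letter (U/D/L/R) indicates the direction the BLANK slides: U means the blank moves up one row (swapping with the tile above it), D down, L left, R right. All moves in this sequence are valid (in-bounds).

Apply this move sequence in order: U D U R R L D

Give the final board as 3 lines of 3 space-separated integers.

After move 1 (U):
8 1 6
0 2 4
5 7 3

After move 2 (D):
8 1 6
5 2 4
0 7 3

After move 3 (U):
8 1 6
0 2 4
5 7 3

After move 4 (R):
8 1 6
2 0 4
5 7 3

After move 5 (R):
8 1 6
2 4 0
5 7 3

After move 6 (L):
8 1 6
2 0 4
5 7 3

After move 7 (D):
8 1 6
2 7 4
5 0 3

Answer: 8 1 6
2 7 4
5 0 3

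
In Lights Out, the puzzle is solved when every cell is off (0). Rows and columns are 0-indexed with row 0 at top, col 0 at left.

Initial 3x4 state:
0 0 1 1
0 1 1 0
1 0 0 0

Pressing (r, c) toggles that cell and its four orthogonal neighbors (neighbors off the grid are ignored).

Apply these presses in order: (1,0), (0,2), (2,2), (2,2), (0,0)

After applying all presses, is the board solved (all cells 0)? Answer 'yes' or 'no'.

Answer: yes

Derivation:
After press 1 at (1,0):
1 0 1 1
1 0 1 0
0 0 0 0

After press 2 at (0,2):
1 1 0 0
1 0 0 0
0 0 0 0

After press 3 at (2,2):
1 1 0 0
1 0 1 0
0 1 1 1

After press 4 at (2,2):
1 1 0 0
1 0 0 0
0 0 0 0

After press 5 at (0,0):
0 0 0 0
0 0 0 0
0 0 0 0

Lights still on: 0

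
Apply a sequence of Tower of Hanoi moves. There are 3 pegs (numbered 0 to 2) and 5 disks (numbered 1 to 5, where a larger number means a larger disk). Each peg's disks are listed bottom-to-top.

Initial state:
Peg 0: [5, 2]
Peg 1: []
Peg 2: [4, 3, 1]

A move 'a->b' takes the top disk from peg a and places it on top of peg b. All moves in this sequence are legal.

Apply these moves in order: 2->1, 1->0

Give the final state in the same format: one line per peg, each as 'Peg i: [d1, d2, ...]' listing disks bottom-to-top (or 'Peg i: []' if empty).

Answer: Peg 0: [5, 2, 1]
Peg 1: []
Peg 2: [4, 3]

Derivation:
After move 1 (2->1):
Peg 0: [5, 2]
Peg 1: [1]
Peg 2: [4, 3]

After move 2 (1->0):
Peg 0: [5, 2, 1]
Peg 1: []
Peg 2: [4, 3]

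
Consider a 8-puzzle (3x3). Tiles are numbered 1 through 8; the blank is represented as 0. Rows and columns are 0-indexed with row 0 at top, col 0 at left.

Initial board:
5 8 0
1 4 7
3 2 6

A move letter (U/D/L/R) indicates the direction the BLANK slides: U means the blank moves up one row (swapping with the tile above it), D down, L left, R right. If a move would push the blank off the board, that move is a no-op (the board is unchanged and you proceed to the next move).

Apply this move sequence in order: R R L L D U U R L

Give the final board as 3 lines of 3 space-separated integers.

After move 1 (R):
5 8 0
1 4 7
3 2 6

After move 2 (R):
5 8 0
1 4 7
3 2 6

After move 3 (L):
5 0 8
1 4 7
3 2 6

After move 4 (L):
0 5 8
1 4 7
3 2 6

After move 5 (D):
1 5 8
0 4 7
3 2 6

After move 6 (U):
0 5 8
1 4 7
3 2 6

After move 7 (U):
0 5 8
1 4 7
3 2 6

After move 8 (R):
5 0 8
1 4 7
3 2 6

After move 9 (L):
0 5 8
1 4 7
3 2 6

Answer: 0 5 8
1 4 7
3 2 6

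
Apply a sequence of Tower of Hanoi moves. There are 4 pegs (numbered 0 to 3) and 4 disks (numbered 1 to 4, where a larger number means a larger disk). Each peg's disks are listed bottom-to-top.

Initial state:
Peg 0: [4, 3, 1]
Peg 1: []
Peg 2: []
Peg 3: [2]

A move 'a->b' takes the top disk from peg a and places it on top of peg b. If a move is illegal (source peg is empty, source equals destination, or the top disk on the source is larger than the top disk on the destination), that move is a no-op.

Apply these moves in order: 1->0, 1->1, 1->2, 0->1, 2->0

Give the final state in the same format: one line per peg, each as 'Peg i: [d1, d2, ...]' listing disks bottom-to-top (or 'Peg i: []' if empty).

After move 1 (1->0):
Peg 0: [4, 3, 1]
Peg 1: []
Peg 2: []
Peg 3: [2]

After move 2 (1->1):
Peg 0: [4, 3, 1]
Peg 1: []
Peg 2: []
Peg 3: [2]

After move 3 (1->2):
Peg 0: [4, 3, 1]
Peg 1: []
Peg 2: []
Peg 3: [2]

After move 4 (0->1):
Peg 0: [4, 3]
Peg 1: [1]
Peg 2: []
Peg 3: [2]

After move 5 (2->0):
Peg 0: [4, 3]
Peg 1: [1]
Peg 2: []
Peg 3: [2]

Answer: Peg 0: [4, 3]
Peg 1: [1]
Peg 2: []
Peg 3: [2]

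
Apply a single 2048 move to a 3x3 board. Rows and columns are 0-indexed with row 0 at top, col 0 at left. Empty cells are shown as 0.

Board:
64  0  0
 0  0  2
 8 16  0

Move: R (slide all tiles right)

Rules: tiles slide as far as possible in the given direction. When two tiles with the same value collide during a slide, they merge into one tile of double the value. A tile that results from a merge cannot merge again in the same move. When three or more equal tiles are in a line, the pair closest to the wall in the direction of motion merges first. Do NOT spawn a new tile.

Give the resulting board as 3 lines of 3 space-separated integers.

Answer:  0  0 64
 0  0  2
 0  8 16

Derivation:
Slide right:
row 0: [64, 0, 0] -> [0, 0, 64]
row 1: [0, 0, 2] -> [0, 0, 2]
row 2: [8, 16, 0] -> [0, 8, 16]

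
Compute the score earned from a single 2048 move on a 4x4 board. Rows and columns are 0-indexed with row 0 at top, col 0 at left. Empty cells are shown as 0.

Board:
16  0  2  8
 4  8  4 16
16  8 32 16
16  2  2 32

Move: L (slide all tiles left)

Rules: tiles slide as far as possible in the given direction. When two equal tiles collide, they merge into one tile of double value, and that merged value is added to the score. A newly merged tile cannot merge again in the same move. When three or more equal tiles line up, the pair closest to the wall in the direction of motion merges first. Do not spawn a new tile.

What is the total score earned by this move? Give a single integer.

Slide left:
row 0: [16, 0, 2, 8] -> [16, 2, 8, 0]  score +0 (running 0)
row 1: [4, 8, 4, 16] -> [4, 8, 4, 16]  score +0 (running 0)
row 2: [16, 8, 32, 16] -> [16, 8, 32, 16]  score +0 (running 0)
row 3: [16, 2, 2, 32] -> [16, 4, 32, 0]  score +4 (running 4)
Board after move:
16  2  8  0
 4  8  4 16
16  8 32 16
16  4 32  0

Answer: 4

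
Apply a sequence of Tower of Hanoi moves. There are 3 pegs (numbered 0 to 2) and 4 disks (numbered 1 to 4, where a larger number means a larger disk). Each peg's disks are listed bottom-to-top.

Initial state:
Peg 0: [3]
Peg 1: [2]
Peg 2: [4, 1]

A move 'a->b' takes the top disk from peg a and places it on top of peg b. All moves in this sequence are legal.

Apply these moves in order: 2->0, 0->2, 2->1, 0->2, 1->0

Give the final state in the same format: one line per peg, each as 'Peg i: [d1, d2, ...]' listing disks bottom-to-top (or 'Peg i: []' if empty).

Answer: Peg 0: [1]
Peg 1: [2]
Peg 2: [4, 3]

Derivation:
After move 1 (2->0):
Peg 0: [3, 1]
Peg 1: [2]
Peg 2: [4]

After move 2 (0->2):
Peg 0: [3]
Peg 1: [2]
Peg 2: [4, 1]

After move 3 (2->1):
Peg 0: [3]
Peg 1: [2, 1]
Peg 2: [4]

After move 4 (0->2):
Peg 0: []
Peg 1: [2, 1]
Peg 2: [4, 3]

After move 5 (1->0):
Peg 0: [1]
Peg 1: [2]
Peg 2: [4, 3]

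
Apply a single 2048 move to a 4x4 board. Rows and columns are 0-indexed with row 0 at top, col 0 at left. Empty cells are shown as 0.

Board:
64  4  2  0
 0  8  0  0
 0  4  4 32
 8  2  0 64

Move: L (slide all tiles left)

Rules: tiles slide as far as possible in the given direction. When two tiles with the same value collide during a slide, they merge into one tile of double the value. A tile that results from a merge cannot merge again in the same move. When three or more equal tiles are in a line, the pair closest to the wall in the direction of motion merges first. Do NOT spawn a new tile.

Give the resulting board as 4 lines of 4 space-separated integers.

Slide left:
row 0: [64, 4, 2, 0] -> [64, 4, 2, 0]
row 1: [0, 8, 0, 0] -> [8, 0, 0, 0]
row 2: [0, 4, 4, 32] -> [8, 32, 0, 0]
row 3: [8, 2, 0, 64] -> [8, 2, 64, 0]

Answer: 64  4  2  0
 8  0  0  0
 8 32  0  0
 8  2 64  0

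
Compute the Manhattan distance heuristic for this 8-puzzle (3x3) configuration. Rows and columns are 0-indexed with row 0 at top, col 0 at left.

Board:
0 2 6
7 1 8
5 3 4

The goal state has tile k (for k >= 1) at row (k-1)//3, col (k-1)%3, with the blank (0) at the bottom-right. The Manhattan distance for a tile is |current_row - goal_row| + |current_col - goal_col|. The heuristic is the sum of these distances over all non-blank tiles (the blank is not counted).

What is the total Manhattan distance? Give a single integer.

Tile 2: at (0,1), goal (0,1), distance |0-0|+|1-1| = 0
Tile 6: at (0,2), goal (1,2), distance |0-1|+|2-2| = 1
Tile 7: at (1,0), goal (2,0), distance |1-2|+|0-0| = 1
Tile 1: at (1,1), goal (0,0), distance |1-0|+|1-0| = 2
Tile 8: at (1,2), goal (2,1), distance |1-2|+|2-1| = 2
Tile 5: at (2,0), goal (1,1), distance |2-1|+|0-1| = 2
Tile 3: at (2,1), goal (0,2), distance |2-0|+|1-2| = 3
Tile 4: at (2,2), goal (1,0), distance |2-1|+|2-0| = 3
Sum: 0 + 1 + 1 + 2 + 2 + 2 + 3 + 3 = 14

Answer: 14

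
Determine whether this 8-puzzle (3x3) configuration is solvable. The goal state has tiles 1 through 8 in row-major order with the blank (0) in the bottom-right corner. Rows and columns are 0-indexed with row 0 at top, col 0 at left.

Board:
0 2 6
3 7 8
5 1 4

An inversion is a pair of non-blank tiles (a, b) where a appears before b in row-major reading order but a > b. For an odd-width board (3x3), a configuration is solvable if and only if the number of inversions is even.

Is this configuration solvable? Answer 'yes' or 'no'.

Inversions (pairs i<j in row-major order where tile[i] > tile[j] > 0): 14
14 is even, so the puzzle is solvable.

Answer: yes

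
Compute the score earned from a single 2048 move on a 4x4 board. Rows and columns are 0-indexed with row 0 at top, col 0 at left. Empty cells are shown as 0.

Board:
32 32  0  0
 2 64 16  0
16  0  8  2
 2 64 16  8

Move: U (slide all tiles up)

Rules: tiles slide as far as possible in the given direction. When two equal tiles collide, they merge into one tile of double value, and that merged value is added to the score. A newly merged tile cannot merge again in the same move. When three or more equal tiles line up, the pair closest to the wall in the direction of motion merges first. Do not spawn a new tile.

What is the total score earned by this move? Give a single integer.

Slide up:
col 0: [32, 2, 16, 2] -> [32, 2, 16, 2]  score +0 (running 0)
col 1: [32, 64, 0, 64] -> [32, 128, 0, 0]  score +128 (running 128)
col 2: [0, 16, 8, 16] -> [16, 8, 16, 0]  score +0 (running 128)
col 3: [0, 0, 2, 8] -> [2, 8, 0, 0]  score +0 (running 128)
Board after move:
 32  32  16   2
  2 128   8   8
 16   0  16   0
  2   0   0   0

Answer: 128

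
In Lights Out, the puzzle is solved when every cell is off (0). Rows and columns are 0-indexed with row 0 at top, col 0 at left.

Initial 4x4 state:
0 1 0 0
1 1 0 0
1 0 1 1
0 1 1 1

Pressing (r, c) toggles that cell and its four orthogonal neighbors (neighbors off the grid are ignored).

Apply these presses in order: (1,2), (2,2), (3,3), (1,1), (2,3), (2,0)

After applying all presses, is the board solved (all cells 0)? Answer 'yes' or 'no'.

Answer: no

Derivation:
After press 1 at (1,2):
0 1 1 0
1 0 1 1
1 0 0 1
0 1 1 1

After press 2 at (2,2):
0 1 1 0
1 0 0 1
1 1 1 0
0 1 0 1

After press 3 at (3,3):
0 1 1 0
1 0 0 1
1 1 1 1
0 1 1 0

After press 4 at (1,1):
0 0 1 0
0 1 1 1
1 0 1 1
0 1 1 0

After press 5 at (2,3):
0 0 1 0
0 1 1 0
1 0 0 0
0 1 1 1

After press 6 at (2,0):
0 0 1 0
1 1 1 0
0 1 0 0
1 1 1 1

Lights still on: 9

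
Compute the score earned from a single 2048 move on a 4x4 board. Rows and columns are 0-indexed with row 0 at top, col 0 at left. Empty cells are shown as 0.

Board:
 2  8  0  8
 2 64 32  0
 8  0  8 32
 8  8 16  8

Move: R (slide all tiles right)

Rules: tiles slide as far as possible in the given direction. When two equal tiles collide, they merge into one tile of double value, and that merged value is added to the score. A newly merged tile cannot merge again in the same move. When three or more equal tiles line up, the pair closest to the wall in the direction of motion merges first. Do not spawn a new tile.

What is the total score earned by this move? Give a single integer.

Slide right:
row 0: [2, 8, 0, 8] -> [0, 0, 2, 16]  score +16 (running 16)
row 1: [2, 64, 32, 0] -> [0, 2, 64, 32]  score +0 (running 16)
row 2: [8, 0, 8, 32] -> [0, 0, 16, 32]  score +16 (running 32)
row 3: [8, 8, 16, 8] -> [0, 16, 16, 8]  score +16 (running 48)
Board after move:
 0  0  2 16
 0  2 64 32
 0  0 16 32
 0 16 16  8

Answer: 48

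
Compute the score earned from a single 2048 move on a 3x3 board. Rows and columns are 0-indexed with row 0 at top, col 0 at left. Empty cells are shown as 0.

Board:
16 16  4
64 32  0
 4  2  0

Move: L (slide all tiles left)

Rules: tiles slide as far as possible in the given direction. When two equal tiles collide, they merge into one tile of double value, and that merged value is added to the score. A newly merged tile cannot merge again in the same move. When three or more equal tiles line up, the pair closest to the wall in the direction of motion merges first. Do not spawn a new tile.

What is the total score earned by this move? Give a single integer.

Slide left:
row 0: [16, 16, 4] -> [32, 4, 0]  score +32 (running 32)
row 1: [64, 32, 0] -> [64, 32, 0]  score +0 (running 32)
row 2: [4, 2, 0] -> [4, 2, 0]  score +0 (running 32)
Board after move:
32  4  0
64 32  0
 4  2  0

Answer: 32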